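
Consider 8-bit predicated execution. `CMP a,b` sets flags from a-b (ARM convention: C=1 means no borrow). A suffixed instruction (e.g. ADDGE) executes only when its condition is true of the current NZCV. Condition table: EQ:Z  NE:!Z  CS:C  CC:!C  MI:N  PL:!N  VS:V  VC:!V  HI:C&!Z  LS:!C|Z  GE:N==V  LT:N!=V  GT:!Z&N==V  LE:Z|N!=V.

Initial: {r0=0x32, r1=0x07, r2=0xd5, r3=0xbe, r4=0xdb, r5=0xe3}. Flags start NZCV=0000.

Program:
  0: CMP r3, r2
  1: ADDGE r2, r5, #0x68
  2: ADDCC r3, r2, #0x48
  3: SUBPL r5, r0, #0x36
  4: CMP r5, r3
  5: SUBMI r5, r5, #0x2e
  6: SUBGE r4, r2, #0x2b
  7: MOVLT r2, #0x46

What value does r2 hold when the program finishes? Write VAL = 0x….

[0] flags=1000 → (cmp)
[1] flags=1000 GE?F → skip
[2] flags=1000 CC?T → r3=0x1d
[3] flags=1000 PL?F → skip
[4] flags=1010 → (cmp)
[5] flags=1010 MI?T → r5=0xb5
[6] flags=1010 GE?F → skip
[7] flags=1010 LT?T → r2=0x46

VAL = 0x46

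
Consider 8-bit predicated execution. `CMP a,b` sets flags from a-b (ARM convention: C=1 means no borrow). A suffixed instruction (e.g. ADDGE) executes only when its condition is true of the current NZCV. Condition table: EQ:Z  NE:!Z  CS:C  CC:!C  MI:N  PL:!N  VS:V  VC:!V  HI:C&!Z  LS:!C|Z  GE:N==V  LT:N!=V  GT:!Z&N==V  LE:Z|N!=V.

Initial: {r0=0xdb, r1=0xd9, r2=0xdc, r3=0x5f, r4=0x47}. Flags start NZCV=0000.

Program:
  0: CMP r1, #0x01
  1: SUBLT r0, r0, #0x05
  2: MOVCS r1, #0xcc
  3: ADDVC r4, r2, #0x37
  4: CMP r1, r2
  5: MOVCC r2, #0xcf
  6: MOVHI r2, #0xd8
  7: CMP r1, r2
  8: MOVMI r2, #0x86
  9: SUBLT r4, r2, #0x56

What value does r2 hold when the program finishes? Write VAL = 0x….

[0] flags=1010 → (cmp)
[1] flags=1010 LT?T → r0=0xd6
[2] flags=1010 CS?T → r1=0xcc
[3] flags=1010 VC?T → r4=0x13
[4] flags=1000 → (cmp)
[5] flags=1000 CC?T → r2=0xcf
[6] flags=1000 HI?F → skip
[7] flags=1000 → (cmp)
[8] flags=1000 MI?T → r2=0x86
[9] flags=1000 LT?T → r4=0x30

VAL = 0x86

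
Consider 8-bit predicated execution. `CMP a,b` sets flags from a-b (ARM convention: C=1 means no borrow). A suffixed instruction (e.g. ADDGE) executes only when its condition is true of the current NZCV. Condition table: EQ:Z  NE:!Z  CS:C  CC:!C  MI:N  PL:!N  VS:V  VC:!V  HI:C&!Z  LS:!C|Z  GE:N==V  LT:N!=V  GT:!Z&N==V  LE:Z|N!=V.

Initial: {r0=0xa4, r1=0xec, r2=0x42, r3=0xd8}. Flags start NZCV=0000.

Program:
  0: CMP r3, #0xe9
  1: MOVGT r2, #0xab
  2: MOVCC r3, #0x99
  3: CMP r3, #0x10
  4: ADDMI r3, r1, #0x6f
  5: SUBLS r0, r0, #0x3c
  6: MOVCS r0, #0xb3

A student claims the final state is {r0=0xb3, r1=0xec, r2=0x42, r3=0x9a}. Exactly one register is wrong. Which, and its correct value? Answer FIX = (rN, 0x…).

[0] flags=1000 → (cmp)
[1] flags=1000 GT?F → skip
[2] flags=1000 CC?T → r3=0x99
[3] flags=1010 → (cmp)
[4] flags=1010 MI?T → r3=0x5b
[5] flags=1010 LS?F → skip
[6] flags=1010 CS?T → r0=0xb3

FIX = (r3, 0x5b)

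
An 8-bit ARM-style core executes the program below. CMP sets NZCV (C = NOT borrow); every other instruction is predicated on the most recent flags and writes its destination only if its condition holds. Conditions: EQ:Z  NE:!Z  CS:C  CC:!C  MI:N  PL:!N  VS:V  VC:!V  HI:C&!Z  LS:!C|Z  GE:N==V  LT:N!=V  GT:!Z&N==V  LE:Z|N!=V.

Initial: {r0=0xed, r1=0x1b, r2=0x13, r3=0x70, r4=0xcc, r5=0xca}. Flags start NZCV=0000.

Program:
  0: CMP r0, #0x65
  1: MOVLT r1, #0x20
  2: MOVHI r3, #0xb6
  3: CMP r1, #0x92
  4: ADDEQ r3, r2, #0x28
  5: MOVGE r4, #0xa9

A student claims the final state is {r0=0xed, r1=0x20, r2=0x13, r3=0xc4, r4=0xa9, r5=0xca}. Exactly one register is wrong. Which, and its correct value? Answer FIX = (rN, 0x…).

FIX = (r3, 0xb6)

0: ✓ CMP  NZCV=1010
1: ✓ MOVLT  r1←0x20
2: ✓ MOVHI  r3←0xb6
3: ✓ CMP  NZCV=1001
4: · ADDEQ
5: ✓ MOVGE  r4←0xa9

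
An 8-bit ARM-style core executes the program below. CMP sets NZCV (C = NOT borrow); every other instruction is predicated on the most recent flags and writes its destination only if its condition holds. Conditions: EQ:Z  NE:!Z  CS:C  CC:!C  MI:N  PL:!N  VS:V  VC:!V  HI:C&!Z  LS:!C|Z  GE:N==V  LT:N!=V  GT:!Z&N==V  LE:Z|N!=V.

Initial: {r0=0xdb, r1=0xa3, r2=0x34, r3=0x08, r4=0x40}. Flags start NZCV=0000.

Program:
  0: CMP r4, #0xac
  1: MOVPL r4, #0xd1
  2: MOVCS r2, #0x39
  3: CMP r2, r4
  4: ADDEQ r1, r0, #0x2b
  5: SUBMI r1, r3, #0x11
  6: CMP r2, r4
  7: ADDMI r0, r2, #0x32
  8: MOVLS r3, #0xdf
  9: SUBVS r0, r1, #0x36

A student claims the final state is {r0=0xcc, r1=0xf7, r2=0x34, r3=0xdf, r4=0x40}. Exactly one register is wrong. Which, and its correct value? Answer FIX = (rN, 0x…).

[0] flags=1001 → (cmp)
[1] flags=1001 PL?F → skip
[2] flags=1001 CS?F → skip
[3] flags=1000 → (cmp)
[4] flags=1000 EQ?F → skip
[5] flags=1000 MI?T → r1=0xf7
[6] flags=1000 → (cmp)
[7] flags=1000 MI?T → r0=0x66
[8] flags=1000 LS?T → r3=0xdf
[9] flags=1000 VS?F → skip

FIX = (r0, 0x66)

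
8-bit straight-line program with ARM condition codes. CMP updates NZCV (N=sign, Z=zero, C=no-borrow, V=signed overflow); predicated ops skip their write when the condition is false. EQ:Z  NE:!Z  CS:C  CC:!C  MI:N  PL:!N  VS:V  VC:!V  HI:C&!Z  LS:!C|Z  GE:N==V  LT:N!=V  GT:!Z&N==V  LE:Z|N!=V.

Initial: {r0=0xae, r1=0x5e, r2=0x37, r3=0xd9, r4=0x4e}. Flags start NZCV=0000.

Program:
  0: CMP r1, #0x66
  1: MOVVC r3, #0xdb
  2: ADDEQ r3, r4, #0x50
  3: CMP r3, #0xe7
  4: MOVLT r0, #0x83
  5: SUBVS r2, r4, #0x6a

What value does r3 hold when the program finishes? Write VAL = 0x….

[0] flags=1000 → (cmp)
[1] flags=1000 VC?T → r3=0xdb
[2] flags=1000 EQ?F → skip
[3] flags=1000 → (cmp)
[4] flags=1000 LT?T → r0=0x83
[5] flags=1000 VS?F → skip

VAL = 0xdb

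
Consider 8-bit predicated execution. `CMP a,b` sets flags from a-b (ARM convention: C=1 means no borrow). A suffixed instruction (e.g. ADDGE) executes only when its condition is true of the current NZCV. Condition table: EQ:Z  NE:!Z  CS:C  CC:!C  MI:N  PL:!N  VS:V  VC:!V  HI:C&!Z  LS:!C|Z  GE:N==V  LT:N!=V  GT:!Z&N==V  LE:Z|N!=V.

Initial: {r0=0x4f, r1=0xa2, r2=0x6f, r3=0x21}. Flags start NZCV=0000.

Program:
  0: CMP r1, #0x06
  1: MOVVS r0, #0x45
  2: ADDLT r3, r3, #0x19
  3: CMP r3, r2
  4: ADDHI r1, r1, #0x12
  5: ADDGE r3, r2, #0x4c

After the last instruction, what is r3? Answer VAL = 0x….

VAL = 0x3a

0: ✓ CMP  NZCV=1010
1: · MOVVS
2: ✓ ADDLT  r3←0x3a
3: ✓ CMP  NZCV=1000
4: · ADDHI
5: · ADDGE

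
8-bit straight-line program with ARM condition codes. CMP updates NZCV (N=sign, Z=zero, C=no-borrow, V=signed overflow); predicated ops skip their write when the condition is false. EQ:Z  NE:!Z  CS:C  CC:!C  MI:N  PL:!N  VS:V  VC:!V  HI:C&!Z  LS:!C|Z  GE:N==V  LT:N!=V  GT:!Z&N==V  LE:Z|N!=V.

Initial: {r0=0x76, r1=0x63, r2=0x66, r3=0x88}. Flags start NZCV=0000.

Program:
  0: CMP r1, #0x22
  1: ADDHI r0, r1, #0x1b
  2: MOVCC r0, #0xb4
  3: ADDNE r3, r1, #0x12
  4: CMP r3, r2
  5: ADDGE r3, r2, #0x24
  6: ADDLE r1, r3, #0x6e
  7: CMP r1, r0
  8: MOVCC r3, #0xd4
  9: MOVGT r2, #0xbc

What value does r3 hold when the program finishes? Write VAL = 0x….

VAL = 0xd4

0: ✓ CMP  NZCV=0010
1: ✓ ADDHI  r0←0x7e
2: · MOVCC
3: ✓ ADDNE  r3←0x75
4: ✓ CMP  NZCV=0010
5: ✓ ADDGE  r3←0x8a
6: · ADDLE
7: ✓ CMP  NZCV=1000
8: ✓ MOVCC  r3←0xd4
9: · MOVGT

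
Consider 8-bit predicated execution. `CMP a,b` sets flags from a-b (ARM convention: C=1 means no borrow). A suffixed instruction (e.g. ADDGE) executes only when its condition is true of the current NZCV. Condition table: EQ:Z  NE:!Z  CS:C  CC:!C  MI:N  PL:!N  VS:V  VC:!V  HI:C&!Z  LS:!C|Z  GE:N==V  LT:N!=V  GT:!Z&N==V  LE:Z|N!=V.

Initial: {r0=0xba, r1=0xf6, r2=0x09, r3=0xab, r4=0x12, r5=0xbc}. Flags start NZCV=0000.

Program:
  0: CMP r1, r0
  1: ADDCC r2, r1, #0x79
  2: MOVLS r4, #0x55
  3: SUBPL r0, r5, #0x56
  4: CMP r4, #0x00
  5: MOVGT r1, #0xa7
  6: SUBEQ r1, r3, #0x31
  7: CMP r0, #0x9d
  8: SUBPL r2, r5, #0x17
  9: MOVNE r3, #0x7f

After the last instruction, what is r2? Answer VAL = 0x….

0: ✓ CMP  NZCV=0010
1: · ADDCC
2: · MOVLS
3: ✓ SUBPL  r0←0x66
4: ✓ CMP  NZCV=0010
5: ✓ MOVGT  r1←0xa7
6: · SUBEQ
7: ✓ CMP  NZCV=1001
8: · SUBPL
9: ✓ MOVNE  r3←0x7f

VAL = 0x09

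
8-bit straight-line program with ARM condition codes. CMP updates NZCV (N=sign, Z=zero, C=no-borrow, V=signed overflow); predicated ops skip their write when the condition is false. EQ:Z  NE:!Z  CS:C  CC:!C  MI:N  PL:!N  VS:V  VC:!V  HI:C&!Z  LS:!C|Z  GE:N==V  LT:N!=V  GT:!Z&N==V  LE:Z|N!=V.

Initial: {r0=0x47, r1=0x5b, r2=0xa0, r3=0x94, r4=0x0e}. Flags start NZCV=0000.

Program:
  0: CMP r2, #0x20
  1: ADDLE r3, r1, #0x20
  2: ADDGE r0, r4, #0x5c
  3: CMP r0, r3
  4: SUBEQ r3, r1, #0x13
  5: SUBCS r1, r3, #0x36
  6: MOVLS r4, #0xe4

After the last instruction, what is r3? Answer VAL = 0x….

0: ✓ CMP  NZCV=1010
1: ✓ ADDLE  r3←0x7b
2: · ADDGE
3: ✓ CMP  NZCV=1000
4: · SUBEQ
5: · SUBCS
6: ✓ MOVLS  r4←0xe4

VAL = 0x7b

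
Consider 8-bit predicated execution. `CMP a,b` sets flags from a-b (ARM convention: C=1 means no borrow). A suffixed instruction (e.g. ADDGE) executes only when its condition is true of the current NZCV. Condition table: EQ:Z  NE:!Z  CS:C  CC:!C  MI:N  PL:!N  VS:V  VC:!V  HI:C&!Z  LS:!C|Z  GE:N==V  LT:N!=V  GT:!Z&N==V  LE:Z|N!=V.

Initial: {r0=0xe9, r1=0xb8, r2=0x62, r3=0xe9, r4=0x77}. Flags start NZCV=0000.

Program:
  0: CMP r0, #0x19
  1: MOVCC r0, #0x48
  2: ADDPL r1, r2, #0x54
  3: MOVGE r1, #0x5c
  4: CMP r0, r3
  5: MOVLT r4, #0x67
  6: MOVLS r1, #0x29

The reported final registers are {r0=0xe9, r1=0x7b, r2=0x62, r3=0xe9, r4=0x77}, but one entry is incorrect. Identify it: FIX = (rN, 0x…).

[0] flags=1010 → (cmp)
[1] flags=1010 CC?F → skip
[2] flags=1010 PL?F → skip
[3] flags=1010 GE?F → skip
[4] flags=0110 → (cmp)
[5] flags=0110 LT?F → skip
[6] flags=0110 LS?T → r1=0x29

FIX = (r1, 0x29)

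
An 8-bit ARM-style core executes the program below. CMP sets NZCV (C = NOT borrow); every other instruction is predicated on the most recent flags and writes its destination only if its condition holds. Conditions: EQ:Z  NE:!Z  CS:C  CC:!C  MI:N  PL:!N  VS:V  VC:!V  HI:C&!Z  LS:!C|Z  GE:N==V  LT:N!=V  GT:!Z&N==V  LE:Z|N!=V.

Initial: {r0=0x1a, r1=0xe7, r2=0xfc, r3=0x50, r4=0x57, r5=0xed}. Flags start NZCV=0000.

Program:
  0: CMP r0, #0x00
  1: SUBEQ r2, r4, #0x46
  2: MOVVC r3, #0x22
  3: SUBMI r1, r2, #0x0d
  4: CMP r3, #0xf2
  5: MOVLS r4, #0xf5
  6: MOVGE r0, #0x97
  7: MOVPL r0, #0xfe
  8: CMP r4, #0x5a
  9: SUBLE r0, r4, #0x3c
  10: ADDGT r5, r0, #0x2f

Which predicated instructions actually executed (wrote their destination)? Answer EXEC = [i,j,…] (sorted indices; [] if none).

EXEC = [2,5,6,7,9]

0: ✓ CMP  NZCV=0010
1: · SUBEQ
2: ✓ MOVVC  r3←0x22
3: · SUBMI
4: ✓ CMP  NZCV=0000
5: ✓ MOVLS  r4←0xf5
6: ✓ MOVGE  r0←0x97
7: ✓ MOVPL  r0←0xfe
8: ✓ CMP  NZCV=1010
9: ✓ SUBLE  r0←0xb9
10: · ADDGT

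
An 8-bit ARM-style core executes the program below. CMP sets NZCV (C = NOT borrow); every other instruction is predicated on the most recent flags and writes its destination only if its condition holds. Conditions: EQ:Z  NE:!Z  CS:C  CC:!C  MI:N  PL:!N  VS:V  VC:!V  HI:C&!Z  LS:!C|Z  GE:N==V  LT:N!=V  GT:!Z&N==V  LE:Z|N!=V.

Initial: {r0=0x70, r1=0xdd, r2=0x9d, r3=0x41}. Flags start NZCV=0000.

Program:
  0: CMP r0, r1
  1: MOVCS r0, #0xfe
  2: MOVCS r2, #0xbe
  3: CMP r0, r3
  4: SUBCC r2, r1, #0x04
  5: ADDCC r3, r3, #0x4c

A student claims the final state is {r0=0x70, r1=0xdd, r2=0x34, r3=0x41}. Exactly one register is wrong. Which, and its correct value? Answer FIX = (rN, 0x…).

0: ✓ CMP  NZCV=1001
1: · MOVCS
2: · MOVCS
3: ✓ CMP  NZCV=0010
4: · SUBCC
5: · ADDCC

FIX = (r2, 0x9d)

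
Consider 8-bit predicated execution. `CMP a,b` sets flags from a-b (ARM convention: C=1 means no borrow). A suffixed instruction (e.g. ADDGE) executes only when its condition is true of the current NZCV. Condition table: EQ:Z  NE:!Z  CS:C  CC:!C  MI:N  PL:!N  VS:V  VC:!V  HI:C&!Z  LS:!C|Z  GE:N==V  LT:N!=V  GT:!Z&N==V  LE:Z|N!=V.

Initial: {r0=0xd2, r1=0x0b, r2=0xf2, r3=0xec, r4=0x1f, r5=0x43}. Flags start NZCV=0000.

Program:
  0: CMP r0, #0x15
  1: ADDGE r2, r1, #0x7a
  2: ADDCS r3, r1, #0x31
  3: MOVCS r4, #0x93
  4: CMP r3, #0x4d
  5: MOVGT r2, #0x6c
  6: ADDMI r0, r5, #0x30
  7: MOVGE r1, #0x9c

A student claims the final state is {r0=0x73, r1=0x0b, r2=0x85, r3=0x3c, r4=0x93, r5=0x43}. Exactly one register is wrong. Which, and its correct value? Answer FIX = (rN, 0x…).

0: ✓ CMP  NZCV=1010
1: · ADDGE
2: ✓ ADDCS  r3←0x3c
3: ✓ MOVCS  r4←0x93
4: ✓ CMP  NZCV=1000
5: · MOVGT
6: ✓ ADDMI  r0←0x73
7: · MOVGE

FIX = (r2, 0xf2)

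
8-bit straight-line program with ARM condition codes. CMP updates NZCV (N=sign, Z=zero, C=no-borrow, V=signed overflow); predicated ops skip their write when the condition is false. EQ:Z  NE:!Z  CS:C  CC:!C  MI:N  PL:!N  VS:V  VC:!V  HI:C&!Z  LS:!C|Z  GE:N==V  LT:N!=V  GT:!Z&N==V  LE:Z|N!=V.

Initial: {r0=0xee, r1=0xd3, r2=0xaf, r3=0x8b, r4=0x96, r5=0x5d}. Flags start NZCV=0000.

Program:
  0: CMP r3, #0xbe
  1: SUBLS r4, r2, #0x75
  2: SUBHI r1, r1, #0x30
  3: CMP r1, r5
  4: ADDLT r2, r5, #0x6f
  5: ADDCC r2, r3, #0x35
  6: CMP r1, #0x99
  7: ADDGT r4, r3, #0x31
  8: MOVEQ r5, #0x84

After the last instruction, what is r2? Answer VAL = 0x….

[0] flags=1000 → (cmp)
[1] flags=1000 LS?T → r4=0x3a
[2] flags=1000 HI?F → skip
[3] flags=0011 → (cmp)
[4] flags=0011 LT?T → r2=0xcc
[5] flags=0011 CC?F → skip
[6] flags=0010 → (cmp)
[7] flags=0010 GT?T → r4=0xbc
[8] flags=0010 EQ?F → skip

VAL = 0xcc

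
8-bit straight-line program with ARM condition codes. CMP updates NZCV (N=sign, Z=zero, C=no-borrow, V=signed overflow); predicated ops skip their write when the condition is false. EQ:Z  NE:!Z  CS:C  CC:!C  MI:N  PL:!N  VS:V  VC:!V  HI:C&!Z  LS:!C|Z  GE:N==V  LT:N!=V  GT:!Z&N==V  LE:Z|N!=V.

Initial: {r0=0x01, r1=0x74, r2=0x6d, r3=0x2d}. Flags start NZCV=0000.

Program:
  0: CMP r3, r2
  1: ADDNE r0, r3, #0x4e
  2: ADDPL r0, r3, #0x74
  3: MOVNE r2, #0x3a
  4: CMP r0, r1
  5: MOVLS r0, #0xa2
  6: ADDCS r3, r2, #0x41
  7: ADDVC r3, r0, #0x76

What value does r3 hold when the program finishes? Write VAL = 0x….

VAL = 0xf1

[0] flags=1000 → (cmp)
[1] flags=1000 NE?T → r0=0x7b
[2] flags=1000 PL?F → skip
[3] flags=1000 NE?T → r2=0x3a
[4] flags=0010 → (cmp)
[5] flags=0010 LS?F → skip
[6] flags=0010 CS?T → r3=0x7b
[7] flags=0010 VC?T → r3=0xf1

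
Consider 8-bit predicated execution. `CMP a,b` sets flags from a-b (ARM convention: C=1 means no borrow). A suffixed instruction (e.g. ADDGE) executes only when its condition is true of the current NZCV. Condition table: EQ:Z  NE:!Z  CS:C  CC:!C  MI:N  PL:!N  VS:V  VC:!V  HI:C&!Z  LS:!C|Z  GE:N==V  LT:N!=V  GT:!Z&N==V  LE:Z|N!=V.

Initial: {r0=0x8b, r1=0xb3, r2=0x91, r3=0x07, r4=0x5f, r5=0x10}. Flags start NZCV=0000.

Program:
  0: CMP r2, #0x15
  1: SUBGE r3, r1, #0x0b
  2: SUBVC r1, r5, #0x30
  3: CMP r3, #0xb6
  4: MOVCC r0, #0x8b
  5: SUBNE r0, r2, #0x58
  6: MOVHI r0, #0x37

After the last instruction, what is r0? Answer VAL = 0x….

[0] flags=0011 → (cmp)
[1] flags=0011 GE?F → skip
[2] flags=0011 VC?F → skip
[3] flags=0000 → (cmp)
[4] flags=0000 CC?T → r0=0x8b
[5] flags=0000 NE?T → r0=0x39
[6] flags=0000 HI?F → skip

VAL = 0x39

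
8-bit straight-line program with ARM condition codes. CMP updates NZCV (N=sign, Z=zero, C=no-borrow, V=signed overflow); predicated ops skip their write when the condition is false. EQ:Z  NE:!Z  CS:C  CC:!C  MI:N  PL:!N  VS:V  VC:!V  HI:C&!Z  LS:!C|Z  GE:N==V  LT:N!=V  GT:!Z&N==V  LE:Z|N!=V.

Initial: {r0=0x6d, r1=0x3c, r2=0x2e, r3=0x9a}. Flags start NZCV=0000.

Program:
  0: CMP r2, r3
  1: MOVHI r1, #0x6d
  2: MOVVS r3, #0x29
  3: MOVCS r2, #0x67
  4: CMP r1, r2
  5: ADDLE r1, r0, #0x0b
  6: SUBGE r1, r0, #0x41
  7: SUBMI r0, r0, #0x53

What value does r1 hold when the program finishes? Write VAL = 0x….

0: ✓ CMP  NZCV=1001
1: · MOVHI
2: ✓ MOVVS  r3←0x29
3: · MOVCS
4: ✓ CMP  NZCV=0010
5: · ADDLE
6: ✓ SUBGE  r1←0x2c
7: · SUBMI

VAL = 0x2c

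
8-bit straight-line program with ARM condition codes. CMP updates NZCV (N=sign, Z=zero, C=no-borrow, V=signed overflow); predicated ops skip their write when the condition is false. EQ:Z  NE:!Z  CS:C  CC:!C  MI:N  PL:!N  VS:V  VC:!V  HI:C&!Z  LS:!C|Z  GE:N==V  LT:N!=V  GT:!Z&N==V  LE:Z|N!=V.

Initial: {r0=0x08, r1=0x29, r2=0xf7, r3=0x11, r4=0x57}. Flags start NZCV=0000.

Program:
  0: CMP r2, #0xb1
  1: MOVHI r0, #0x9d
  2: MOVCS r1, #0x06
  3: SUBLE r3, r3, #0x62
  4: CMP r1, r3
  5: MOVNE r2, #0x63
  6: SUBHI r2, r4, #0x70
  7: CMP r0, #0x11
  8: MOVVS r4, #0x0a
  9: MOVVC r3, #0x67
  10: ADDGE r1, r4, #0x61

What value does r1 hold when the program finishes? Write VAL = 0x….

[0] flags=0010 → (cmp)
[1] flags=0010 HI?T → r0=0x9d
[2] flags=0010 CS?T → r1=0x06
[3] flags=0010 LE?F → skip
[4] flags=1000 → (cmp)
[5] flags=1000 NE?T → r2=0x63
[6] flags=1000 HI?F → skip
[7] flags=1010 → (cmp)
[8] flags=1010 VS?F → skip
[9] flags=1010 VC?T → r3=0x67
[10] flags=1010 GE?F → skip

VAL = 0x06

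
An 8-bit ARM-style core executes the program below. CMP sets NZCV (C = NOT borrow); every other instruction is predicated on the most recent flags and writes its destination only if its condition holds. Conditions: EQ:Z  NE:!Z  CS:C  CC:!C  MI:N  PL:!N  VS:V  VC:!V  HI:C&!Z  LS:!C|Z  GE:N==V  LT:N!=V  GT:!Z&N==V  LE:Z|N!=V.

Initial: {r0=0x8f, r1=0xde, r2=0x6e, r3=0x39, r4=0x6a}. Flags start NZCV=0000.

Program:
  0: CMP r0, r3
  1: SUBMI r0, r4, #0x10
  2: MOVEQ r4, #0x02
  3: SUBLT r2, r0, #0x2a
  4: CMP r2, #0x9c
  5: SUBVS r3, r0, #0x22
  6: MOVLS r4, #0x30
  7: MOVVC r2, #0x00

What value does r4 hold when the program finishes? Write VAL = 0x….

VAL = 0x30

0: ✓ CMP  NZCV=0011
1: · SUBMI
2: · MOVEQ
3: ✓ SUBLT  r2←0x65
4: ✓ CMP  NZCV=1001
5: ✓ SUBVS  r3←0x6d
6: ✓ MOVLS  r4←0x30
7: · MOVVC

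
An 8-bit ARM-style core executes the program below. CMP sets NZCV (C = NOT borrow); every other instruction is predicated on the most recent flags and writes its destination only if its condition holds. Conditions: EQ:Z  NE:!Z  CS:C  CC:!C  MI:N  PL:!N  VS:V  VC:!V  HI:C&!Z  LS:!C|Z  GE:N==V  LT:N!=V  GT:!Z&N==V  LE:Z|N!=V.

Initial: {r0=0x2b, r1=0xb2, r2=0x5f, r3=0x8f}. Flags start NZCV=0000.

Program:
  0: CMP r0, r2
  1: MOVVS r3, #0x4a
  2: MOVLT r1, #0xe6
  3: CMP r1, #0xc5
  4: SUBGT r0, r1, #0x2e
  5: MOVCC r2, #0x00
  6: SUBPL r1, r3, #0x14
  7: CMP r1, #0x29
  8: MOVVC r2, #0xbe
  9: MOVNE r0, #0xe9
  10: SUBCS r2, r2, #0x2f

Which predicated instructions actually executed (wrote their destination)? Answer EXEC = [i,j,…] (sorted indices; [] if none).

EXEC = [2,4,6,8,9,10]

0: ✓ CMP  NZCV=1000
1: · MOVVS
2: ✓ MOVLT  r1←0xe6
3: ✓ CMP  NZCV=0010
4: ✓ SUBGT  r0←0xb8
5: · MOVCC
6: ✓ SUBPL  r1←0x7b
7: ✓ CMP  NZCV=0010
8: ✓ MOVVC  r2←0xbe
9: ✓ MOVNE  r0←0xe9
10: ✓ SUBCS  r2←0x8f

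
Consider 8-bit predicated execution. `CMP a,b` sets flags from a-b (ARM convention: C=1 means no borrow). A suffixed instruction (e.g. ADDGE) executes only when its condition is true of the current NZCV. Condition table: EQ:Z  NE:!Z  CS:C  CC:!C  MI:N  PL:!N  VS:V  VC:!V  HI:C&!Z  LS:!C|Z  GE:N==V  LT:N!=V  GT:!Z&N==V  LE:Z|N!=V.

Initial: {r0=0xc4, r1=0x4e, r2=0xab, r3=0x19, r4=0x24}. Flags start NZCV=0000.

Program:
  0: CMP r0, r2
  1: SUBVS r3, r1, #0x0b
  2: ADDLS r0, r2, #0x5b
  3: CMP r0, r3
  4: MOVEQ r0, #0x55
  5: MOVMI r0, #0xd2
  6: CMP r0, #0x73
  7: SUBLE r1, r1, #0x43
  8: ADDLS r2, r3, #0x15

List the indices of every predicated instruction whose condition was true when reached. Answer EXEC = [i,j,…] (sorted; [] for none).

[0] flags=0010 → (cmp)
[1] flags=0010 VS?F → skip
[2] flags=0010 LS?F → skip
[3] flags=1010 → (cmp)
[4] flags=1010 EQ?F → skip
[5] flags=1010 MI?T → r0=0xd2
[6] flags=0011 → (cmp)
[7] flags=0011 LE?T → r1=0x0b
[8] flags=0011 LS?F → skip

EXEC = [5,7]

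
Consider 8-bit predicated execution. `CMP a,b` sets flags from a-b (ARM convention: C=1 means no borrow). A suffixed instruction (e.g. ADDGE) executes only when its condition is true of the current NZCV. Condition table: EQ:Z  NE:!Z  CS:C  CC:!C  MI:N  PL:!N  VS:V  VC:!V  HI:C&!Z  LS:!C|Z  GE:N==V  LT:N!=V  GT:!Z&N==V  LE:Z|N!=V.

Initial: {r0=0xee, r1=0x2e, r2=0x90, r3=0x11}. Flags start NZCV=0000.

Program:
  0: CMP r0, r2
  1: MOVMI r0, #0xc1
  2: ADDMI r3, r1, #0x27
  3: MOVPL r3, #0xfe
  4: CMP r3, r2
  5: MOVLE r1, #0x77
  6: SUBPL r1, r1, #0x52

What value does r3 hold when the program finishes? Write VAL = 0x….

VAL = 0xfe

0: ✓ CMP  NZCV=0010
1: · MOVMI
2: · ADDMI
3: ✓ MOVPL  r3←0xfe
4: ✓ CMP  NZCV=0010
5: · MOVLE
6: ✓ SUBPL  r1←0xdc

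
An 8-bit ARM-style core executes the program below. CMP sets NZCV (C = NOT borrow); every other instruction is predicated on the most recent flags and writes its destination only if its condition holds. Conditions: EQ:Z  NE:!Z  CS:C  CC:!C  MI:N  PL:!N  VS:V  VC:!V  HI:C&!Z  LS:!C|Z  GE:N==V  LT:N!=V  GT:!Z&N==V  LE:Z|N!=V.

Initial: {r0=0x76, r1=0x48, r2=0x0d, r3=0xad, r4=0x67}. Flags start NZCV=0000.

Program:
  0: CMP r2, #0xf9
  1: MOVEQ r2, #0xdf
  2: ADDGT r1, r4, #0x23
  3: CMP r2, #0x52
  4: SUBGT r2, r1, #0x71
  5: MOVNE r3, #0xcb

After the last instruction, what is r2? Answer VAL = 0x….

0: ✓ CMP  NZCV=0000
1: · MOVEQ
2: ✓ ADDGT  r1←0x8a
3: ✓ CMP  NZCV=1000
4: · SUBGT
5: ✓ MOVNE  r3←0xcb

VAL = 0x0d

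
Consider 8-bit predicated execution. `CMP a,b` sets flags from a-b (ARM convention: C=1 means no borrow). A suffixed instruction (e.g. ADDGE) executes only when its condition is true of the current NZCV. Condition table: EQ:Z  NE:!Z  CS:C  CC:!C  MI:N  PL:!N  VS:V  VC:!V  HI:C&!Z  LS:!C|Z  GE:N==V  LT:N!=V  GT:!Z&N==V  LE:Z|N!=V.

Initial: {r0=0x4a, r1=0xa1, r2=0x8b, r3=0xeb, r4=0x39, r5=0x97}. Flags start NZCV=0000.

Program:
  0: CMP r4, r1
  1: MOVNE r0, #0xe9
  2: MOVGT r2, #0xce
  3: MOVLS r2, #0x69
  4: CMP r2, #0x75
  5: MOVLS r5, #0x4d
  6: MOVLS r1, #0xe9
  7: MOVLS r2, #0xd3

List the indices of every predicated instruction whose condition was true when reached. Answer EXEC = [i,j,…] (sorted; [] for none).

EXEC = [1,2,3,5,6,7]

[0] flags=1001 → (cmp)
[1] flags=1001 NE?T → r0=0xe9
[2] flags=1001 GT?T → r2=0xce
[3] flags=1001 LS?T → r2=0x69
[4] flags=1000 → (cmp)
[5] flags=1000 LS?T → r5=0x4d
[6] flags=1000 LS?T → r1=0xe9
[7] flags=1000 LS?T → r2=0xd3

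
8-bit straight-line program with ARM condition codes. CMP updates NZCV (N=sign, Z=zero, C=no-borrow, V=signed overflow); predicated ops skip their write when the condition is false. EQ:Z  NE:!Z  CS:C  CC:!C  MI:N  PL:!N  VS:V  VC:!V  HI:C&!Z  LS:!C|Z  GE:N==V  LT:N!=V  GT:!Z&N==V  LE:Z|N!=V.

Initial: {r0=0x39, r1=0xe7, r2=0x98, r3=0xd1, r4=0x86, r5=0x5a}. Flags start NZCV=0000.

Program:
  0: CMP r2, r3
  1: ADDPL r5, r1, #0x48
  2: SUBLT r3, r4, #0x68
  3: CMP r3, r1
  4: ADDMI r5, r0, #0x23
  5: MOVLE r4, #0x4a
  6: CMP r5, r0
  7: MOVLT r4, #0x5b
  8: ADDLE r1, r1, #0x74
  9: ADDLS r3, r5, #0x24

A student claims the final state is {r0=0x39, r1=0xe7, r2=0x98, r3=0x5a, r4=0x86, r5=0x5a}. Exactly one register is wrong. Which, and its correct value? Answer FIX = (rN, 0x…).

0: ✓ CMP  NZCV=1000
1: · ADDPL
2: ✓ SUBLT  r3←0x1e
3: ✓ CMP  NZCV=0000
4: · ADDMI
5: · MOVLE
6: ✓ CMP  NZCV=0010
7: · MOVLT
8: · ADDLE
9: · ADDLS

FIX = (r3, 0x1e)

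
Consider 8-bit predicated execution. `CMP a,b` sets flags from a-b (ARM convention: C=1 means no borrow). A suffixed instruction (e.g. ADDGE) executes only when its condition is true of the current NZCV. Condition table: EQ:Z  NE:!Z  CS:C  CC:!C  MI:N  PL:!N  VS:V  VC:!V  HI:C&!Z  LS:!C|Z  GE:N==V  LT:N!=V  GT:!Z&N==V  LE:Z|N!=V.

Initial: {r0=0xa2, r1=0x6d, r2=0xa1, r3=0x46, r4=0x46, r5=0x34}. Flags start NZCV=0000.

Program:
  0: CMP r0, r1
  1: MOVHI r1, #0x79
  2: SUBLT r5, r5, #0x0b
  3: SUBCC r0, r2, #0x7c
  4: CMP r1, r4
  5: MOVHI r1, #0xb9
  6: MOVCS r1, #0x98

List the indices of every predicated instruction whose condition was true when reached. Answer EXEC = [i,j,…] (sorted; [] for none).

[0] flags=0011 → (cmp)
[1] flags=0011 HI?T → r1=0x79
[2] flags=0011 LT?T → r5=0x29
[3] flags=0011 CC?F → skip
[4] flags=0010 → (cmp)
[5] flags=0010 HI?T → r1=0xb9
[6] flags=0010 CS?T → r1=0x98

EXEC = [1,2,5,6]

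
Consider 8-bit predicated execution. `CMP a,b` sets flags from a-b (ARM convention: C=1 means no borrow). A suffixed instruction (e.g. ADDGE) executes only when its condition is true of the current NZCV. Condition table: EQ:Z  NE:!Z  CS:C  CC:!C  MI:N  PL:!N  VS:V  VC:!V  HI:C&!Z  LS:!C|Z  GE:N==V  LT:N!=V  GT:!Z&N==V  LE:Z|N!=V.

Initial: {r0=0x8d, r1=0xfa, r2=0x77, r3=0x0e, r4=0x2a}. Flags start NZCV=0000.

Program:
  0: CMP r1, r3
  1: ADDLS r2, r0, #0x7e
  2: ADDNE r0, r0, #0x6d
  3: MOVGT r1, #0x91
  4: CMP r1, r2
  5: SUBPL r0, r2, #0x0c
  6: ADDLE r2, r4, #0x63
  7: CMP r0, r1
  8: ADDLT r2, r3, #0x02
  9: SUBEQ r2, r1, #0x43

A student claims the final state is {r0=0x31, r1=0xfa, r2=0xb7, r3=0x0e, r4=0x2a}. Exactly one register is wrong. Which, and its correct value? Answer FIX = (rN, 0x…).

0: ✓ CMP  NZCV=1010
1: · ADDLS
2: ✓ ADDNE  r0←0xfa
3: · MOVGT
4: ✓ CMP  NZCV=1010
5: · SUBPL
6: ✓ ADDLE  r2←0x8d
7: ✓ CMP  NZCV=0110
8: · ADDLT
9: ✓ SUBEQ  r2←0xb7

FIX = (r0, 0xfa)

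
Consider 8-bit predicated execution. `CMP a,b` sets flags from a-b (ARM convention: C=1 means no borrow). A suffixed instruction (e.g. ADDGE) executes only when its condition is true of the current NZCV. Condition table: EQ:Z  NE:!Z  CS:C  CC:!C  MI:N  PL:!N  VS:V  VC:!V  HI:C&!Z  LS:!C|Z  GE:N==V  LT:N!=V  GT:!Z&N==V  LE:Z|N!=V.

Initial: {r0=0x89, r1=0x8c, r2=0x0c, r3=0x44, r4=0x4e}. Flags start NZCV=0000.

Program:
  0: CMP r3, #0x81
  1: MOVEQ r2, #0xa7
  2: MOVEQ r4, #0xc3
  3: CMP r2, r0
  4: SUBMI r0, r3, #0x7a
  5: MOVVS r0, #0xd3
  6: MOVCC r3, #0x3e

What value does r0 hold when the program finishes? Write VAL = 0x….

[0] flags=1001 → (cmp)
[1] flags=1001 EQ?F → skip
[2] flags=1001 EQ?F → skip
[3] flags=1001 → (cmp)
[4] flags=1001 MI?T → r0=0xca
[5] flags=1001 VS?T → r0=0xd3
[6] flags=1001 CC?T → r3=0x3e

VAL = 0xd3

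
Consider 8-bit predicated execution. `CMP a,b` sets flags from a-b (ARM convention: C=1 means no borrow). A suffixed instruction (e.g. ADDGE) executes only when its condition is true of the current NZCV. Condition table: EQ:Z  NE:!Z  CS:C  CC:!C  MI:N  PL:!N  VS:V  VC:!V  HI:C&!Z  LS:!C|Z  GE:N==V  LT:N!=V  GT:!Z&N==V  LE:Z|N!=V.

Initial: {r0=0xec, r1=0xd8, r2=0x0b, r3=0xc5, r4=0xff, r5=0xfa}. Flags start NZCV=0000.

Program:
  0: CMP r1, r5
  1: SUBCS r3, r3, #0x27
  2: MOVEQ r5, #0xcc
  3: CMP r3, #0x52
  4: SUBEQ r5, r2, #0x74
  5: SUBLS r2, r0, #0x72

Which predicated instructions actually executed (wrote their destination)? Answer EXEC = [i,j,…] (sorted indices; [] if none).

EXEC = []

[0] flags=1000 → (cmp)
[1] flags=1000 CS?F → skip
[2] flags=1000 EQ?F → skip
[3] flags=0011 → (cmp)
[4] flags=0011 EQ?F → skip
[5] flags=0011 LS?F → skip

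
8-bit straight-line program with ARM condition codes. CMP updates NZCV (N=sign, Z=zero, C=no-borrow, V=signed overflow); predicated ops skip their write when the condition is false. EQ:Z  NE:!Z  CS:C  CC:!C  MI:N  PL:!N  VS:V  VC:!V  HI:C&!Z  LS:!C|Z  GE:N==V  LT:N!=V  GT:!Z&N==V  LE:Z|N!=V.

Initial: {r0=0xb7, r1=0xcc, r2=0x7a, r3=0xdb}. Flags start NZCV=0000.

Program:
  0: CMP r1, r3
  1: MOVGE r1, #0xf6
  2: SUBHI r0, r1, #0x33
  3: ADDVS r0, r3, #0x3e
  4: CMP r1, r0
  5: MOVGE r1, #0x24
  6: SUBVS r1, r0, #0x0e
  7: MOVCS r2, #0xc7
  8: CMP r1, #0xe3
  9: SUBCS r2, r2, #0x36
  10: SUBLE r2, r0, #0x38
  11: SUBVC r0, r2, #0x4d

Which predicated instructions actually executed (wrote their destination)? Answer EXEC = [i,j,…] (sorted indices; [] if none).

0: ✓ CMP  NZCV=1000
1: · MOVGE
2: · SUBHI
3: · ADDVS
4: ✓ CMP  NZCV=0010
5: ✓ MOVGE  r1←0x24
6: · SUBVS
7: ✓ MOVCS  r2←0xc7
8: ✓ CMP  NZCV=0000
9: · SUBCS
10: · SUBLE
11: ✓ SUBVC  r0←0x7a

EXEC = [5,7,11]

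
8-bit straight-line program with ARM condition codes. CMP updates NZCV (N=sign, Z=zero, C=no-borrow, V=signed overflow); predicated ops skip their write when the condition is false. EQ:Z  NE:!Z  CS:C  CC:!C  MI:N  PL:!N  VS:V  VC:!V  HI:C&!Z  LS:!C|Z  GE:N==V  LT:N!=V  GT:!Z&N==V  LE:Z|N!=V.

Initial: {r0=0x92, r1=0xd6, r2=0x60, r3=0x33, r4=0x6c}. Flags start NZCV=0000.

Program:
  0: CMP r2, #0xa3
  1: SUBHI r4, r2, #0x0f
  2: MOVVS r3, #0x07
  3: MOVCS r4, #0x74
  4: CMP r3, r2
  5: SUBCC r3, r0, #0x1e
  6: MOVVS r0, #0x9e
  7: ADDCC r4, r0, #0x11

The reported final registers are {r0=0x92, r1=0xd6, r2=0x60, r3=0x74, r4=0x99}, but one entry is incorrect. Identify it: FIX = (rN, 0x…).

0: ✓ CMP  NZCV=1001
1: · SUBHI
2: ✓ MOVVS  r3←0x07
3: · MOVCS
4: ✓ CMP  NZCV=1000
5: ✓ SUBCC  r3←0x74
6: · MOVVS
7: ✓ ADDCC  r4←0xa3

FIX = (r4, 0xa3)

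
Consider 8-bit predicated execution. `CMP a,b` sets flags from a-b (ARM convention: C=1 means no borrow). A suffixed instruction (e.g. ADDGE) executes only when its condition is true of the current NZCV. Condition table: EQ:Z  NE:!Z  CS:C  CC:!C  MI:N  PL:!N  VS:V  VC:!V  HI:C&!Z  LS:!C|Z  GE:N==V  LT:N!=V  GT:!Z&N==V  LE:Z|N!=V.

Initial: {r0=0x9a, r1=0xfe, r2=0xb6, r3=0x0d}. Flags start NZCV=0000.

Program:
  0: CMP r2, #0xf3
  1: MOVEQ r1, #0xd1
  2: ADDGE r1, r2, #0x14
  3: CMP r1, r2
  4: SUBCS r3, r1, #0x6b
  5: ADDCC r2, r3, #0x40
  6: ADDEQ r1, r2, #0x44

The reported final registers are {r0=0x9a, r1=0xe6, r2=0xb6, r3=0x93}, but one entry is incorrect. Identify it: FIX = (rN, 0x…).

FIX = (r1, 0xfe)

0: ✓ CMP  NZCV=1000
1: · MOVEQ
2: · ADDGE
3: ✓ CMP  NZCV=0010
4: ✓ SUBCS  r3←0x93
5: · ADDCC
6: · ADDEQ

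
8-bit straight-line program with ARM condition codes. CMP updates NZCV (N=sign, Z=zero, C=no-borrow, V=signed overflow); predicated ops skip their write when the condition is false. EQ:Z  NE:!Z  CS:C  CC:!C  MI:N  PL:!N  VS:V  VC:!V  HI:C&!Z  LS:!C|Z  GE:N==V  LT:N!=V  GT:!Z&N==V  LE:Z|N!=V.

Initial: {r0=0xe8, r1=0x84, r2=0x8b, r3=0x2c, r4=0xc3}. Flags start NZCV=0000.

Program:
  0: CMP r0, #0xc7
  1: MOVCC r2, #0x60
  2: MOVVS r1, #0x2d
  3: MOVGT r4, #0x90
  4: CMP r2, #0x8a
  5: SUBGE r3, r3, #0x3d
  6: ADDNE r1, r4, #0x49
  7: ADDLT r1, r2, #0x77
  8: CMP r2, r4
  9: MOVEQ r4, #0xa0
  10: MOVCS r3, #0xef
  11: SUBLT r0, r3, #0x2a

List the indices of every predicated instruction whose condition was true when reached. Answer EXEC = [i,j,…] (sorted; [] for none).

EXEC = [3,5,6,11]

[0] flags=0010 → (cmp)
[1] flags=0010 CC?F → skip
[2] flags=0010 VS?F → skip
[3] flags=0010 GT?T → r4=0x90
[4] flags=0010 → (cmp)
[5] flags=0010 GE?T → r3=0xef
[6] flags=0010 NE?T → r1=0xd9
[7] flags=0010 LT?F → skip
[8] flags=1000 → (cmp)
[9] flags=1000 EQ?F → skip
[10] flags=1000 CS?F → skip
[11] flags=1000 LT?T → r0=0xc5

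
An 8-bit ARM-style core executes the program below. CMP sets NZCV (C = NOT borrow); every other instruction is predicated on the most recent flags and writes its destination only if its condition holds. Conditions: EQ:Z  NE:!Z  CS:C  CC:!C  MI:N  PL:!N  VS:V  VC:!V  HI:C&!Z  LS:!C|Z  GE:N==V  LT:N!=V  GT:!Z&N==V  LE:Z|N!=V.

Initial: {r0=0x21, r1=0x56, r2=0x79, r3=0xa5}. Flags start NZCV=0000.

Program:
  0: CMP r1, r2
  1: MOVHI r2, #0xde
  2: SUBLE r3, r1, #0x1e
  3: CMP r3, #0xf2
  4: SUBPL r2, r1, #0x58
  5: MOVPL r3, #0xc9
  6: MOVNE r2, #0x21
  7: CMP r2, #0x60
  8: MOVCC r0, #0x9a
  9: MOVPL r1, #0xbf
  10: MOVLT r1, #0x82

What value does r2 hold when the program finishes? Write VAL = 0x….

VAL = 0x21

[0] flags=1000 → (cmp)
[1] flags=1000 HI?F → skip
[2] flags=1000 LE?T → r3=0x38
[3] flags=0000 → (cmp)
[4] flags=0000 PL?T → r2=0xfe
[5] flags=0000 PL?T → r3=0xc9
[6] flags=0000 NE?T → r2=0x21
[7] flags=1000 → (cmp)
[8] flags=1000 CC?T → r0=0x9a
[9] flags=1000 PL?F → skip
[10] flags=1000 LT?T → r1=0x82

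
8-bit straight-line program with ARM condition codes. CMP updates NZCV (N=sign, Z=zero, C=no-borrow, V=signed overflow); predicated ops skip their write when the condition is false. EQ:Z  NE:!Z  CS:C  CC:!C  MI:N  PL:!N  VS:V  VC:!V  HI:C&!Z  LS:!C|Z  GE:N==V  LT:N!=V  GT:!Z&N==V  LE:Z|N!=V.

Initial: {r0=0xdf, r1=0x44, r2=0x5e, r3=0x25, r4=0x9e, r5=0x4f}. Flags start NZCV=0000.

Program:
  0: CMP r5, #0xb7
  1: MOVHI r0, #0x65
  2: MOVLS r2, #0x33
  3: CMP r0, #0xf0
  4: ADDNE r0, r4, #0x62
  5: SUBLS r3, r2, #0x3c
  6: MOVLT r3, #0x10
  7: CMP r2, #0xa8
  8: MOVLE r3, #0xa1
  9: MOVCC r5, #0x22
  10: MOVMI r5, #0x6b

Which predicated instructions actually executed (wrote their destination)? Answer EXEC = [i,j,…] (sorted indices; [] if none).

[0] flags=1001 → (cmp)
[1] flags=1001 HI?F → skip
[2] flags=1001 LS?T → r2=0x33
[3] flags=1000 → (cmp)
[4] flags=1000 NE?T → r0=0x00
[5] flags=1000 LS?T → r3=0xf7
[6] flags=1000 LT?T → r3=0x10
[7] flags=1001 → (cmp)
[8] flags=1001 LE?F → skip
[9] flags=1001 CC?T → r5=0x22
[10] flags=1001 MI?T → r5=0x6b

EXEC = [2,4,5,6,9,10]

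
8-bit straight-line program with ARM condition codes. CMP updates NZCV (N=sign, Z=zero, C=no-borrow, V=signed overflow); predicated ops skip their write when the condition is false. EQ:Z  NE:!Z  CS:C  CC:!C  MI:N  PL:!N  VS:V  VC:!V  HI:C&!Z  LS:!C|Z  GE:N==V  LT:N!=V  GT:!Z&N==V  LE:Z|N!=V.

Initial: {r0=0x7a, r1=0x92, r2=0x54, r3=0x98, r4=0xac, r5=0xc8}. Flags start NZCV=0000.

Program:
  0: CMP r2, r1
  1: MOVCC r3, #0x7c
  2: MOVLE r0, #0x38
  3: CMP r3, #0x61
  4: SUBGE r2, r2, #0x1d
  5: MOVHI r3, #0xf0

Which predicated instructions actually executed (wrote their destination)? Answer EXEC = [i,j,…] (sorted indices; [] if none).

[0] flags=1001 → (cmp)
[1] flags=1001 CC?T → r3=0x7c
[2] flags=1001 LE?F → skip
[3] flags=0010 → (cmp)
[4] flags=0010 GE?T → r2=0x37
[5] flags=0010 HI?T → r3=0xf0

EXEC = [1,4,5]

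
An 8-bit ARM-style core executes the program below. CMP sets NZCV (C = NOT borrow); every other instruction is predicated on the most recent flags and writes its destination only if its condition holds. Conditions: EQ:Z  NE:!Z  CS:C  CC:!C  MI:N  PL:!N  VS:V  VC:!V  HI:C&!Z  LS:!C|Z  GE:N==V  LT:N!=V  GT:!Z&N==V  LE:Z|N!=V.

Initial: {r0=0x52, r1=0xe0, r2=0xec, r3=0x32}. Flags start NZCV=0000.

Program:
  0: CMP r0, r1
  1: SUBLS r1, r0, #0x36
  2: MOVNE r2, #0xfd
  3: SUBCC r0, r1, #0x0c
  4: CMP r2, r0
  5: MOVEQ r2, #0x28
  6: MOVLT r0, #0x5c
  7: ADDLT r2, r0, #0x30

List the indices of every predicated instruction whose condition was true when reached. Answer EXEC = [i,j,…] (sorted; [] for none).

0: ✓ CMP  NZCV=0000
1: ✓ SUBLS  r1←0x1c
2: ✓ MOVNE  r2←0xfd
3: ✓ SUBCC  r0←0x10
4: ✓ CMP  NZCV=1010
5: · MOVEQ
6: ✓ MOVLT  r0←0x5c
7: ✓ ADDLT  r2←0x8c

EXEC = [1,2,3,6,7]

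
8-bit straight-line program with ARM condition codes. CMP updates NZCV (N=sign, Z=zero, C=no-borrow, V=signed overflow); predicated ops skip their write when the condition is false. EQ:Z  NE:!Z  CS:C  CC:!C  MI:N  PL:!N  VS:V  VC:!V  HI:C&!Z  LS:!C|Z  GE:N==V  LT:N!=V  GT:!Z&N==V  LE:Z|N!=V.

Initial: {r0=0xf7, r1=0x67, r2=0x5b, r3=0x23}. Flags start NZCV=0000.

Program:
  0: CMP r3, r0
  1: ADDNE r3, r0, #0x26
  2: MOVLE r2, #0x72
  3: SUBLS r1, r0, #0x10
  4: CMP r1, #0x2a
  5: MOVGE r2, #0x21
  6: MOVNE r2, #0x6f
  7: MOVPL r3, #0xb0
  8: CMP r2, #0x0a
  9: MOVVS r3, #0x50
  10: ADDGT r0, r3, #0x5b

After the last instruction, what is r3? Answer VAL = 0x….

VAL = 0x1d

[0] flags=0000 → (cmp)
[1] flags=0000 NE?T → r3=0x1d
[2] flags=0000 LE?F → skip
[3] flags=0000 LS?T → r1=0xe7
[4] flags=1010 → (cmp)
[5] flags=1010 GE?F → skip
[6] flags=1010 NE?T → r2=0x6f
[7] flags=1010 PL?F → skip
[8] flags=0010 → (cmp)
[9] flags=0010 VS?F → skip
[10] flags=0010 GT?T → r0=0x78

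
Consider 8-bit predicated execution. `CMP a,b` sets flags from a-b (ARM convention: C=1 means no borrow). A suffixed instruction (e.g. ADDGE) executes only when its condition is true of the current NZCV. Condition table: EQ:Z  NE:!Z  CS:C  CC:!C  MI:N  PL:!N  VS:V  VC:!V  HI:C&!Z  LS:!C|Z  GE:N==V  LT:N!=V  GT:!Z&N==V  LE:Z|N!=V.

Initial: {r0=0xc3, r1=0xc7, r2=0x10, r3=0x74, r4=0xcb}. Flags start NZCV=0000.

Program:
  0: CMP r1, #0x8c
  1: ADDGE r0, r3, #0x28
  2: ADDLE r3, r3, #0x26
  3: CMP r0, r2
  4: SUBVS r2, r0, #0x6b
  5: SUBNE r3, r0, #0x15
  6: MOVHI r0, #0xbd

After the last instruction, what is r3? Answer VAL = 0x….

VAL = 0x87

0: ✓ CMP  NZCV=0010
1: ✓ ADDGE  r0←0x9c
2: · ADDLE
3: ✓ CMP  NZCV=1010
4: · SUBVS
5: ✓ SUBNE  r3←0x87
6: ✓ MOVHI  r0←0xbd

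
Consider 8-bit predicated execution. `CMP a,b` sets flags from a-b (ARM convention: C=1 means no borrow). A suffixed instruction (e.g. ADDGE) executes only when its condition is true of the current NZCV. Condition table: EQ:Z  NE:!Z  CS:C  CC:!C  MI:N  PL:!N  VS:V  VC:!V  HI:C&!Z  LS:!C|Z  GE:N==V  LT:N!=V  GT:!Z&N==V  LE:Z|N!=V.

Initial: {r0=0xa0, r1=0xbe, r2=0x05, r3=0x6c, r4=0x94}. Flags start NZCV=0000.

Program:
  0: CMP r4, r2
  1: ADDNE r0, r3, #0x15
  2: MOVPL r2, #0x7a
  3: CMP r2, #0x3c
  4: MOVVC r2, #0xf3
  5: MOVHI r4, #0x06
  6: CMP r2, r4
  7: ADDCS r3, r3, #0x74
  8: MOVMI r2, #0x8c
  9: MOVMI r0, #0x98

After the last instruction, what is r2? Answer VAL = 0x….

0: ✓ CMP  NZCV=1010
1: ✓ ADDNE  r0←0x81
2: · MOVPL
3: ✓ CMP  NZCV=1000
4: ✓ MOVVC  r2←0xf3
5: · MOVHI
6: ✓ CMP  NZCV=0010
7: ✓ ADDCS  r3←0xe0
8: · MOVMI
9: · MOVMI

VAL = 0xf3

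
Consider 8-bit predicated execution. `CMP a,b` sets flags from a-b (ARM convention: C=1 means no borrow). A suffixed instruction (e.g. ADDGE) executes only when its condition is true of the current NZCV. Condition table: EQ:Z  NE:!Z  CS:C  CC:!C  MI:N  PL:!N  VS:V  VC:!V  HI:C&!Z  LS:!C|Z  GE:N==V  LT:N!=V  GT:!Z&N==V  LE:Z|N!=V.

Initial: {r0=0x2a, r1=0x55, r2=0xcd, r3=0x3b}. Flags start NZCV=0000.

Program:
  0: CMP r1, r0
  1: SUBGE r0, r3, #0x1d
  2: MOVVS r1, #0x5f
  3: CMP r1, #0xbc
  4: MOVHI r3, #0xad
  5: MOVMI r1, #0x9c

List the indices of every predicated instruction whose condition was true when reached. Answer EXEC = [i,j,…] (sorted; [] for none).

[0] flags=0010 → (cmp)
[1] flags=0010 GE?T → r0=0x1e
[2] flags=0010 VS?F → skip
[3] flags=1001 → (cmp)
[4] flags=1001 HI?F → skip
[5] flags=1001 MI?T → r1=0x9c

EXEC = [1,5]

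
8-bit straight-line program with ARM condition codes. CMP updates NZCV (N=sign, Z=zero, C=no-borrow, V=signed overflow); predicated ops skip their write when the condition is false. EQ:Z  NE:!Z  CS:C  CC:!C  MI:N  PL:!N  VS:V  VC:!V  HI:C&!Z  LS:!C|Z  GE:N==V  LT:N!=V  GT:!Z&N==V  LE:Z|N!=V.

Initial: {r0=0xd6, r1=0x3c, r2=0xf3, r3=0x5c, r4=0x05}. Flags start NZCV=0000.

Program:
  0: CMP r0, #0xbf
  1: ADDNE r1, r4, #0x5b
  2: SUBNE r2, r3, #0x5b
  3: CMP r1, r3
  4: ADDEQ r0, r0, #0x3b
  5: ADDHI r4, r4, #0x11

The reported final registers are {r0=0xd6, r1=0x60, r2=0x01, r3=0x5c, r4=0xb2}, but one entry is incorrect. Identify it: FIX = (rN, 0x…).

[0] flags=0010 → (cmp)
[1] flags=0010 NE?T → r1=0x60
[2] flags=0010 NE?T → r2=0x01
[3] flags=0010 → (cmp)
[4] flags=0010 EQ?F → skip
[5] flags=0010 HI?T → r4=0x16

FIX = (r4, 0x16)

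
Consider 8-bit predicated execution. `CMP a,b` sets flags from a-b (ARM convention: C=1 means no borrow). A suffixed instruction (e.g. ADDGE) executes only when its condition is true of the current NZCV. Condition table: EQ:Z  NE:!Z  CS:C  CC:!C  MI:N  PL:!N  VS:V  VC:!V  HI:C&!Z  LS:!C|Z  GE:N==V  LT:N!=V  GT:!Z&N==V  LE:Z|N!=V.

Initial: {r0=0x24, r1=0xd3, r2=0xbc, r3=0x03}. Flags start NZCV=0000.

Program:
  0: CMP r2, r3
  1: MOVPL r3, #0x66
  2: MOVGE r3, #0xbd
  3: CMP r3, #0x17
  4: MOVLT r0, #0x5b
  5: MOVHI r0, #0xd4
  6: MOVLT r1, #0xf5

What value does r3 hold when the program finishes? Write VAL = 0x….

VAL = 0x03

0: ✓ CMP  NZCV=1010
1: · MOVPL
2: · MOVGE
3: ✓ CMP  NZCV=1000
4: ✓ MOVLT  r0←0x5b
5: · MOVHI
6: ✓ MOVLT  r1←0xf5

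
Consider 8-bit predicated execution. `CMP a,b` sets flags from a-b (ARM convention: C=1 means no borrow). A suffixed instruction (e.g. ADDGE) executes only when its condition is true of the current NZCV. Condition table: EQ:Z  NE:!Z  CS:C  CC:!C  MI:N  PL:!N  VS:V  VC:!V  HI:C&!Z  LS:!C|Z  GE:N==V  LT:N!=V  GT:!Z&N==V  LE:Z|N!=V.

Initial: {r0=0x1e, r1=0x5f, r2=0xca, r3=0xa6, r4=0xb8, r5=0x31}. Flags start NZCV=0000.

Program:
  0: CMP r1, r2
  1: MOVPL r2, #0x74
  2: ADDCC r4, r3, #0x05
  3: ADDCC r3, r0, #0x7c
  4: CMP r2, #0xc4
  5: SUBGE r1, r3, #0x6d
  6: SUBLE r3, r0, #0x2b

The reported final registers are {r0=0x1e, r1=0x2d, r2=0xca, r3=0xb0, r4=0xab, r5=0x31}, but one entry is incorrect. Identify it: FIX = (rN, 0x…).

FIX = (r3, 0x9a)

[0] flags=1001 → (cmp)
[1] flags=1001 PL?F → skip
[2] flags=1001 CC?T → r4=0xab
[3] flags=1001 CC?T → r3=0x9a
[4] flags=0010 → (cmp)
[5] flags=0010 GE?T → r1=0x2d
[6] flags=0010 LE?F → skip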